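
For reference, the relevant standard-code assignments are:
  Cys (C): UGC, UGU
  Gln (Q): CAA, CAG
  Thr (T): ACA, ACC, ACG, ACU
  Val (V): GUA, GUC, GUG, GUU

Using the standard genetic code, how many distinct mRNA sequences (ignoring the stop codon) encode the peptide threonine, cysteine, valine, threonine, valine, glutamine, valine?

4096

Thr: 4 codons.
Cys: 2 codons.
Val: 4 codons.
Thr: 4 codons.
Val: 4 codons.
Gln: 2 codons.
Val: 4 codons.
4 × 2 × 4 × 4 × 4 × 2 × 4 = 4096.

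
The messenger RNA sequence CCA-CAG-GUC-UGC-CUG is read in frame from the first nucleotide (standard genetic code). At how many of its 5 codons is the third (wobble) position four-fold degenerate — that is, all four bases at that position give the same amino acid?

3

Codon 1 CCA (Pro): third position 4-fold.
Codon 2 CAG (Gln): third position 2-fold.
Codon 3 GUC (Val): third position 4-fold.
Codon 4 UGC (Cys): third position 2-fold.
Codon 5 CUG (Leu): third position 4-fold.
Four-fold degenerate third positions: 3.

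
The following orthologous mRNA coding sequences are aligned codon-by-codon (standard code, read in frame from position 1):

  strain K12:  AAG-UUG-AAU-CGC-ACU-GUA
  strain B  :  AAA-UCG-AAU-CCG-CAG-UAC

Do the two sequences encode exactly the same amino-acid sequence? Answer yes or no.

no

Codon 1: AAG Lys / AAA Lys — synonymous.
Codon 2: UUG Leu / UCG Ser — nonsynonymous.
Codon 3: AAU Asn / AAU Asn — identical.
Codon 4: CGC Arg / CCG Pro — nonsynonymous.
Codon 5: ACU Thr / CAG Gln — nonsynonymous.
Codon 6: GUA Val / UAC Tyr — nonsynonymous.
Nonsynonymous differences: 4 → different protein.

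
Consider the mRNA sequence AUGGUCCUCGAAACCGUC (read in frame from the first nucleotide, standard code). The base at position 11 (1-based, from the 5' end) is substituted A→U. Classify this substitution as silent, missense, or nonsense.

missense

Position 11 falls in codon 4: GAA → Glu.
After the substitution the codon is GUA → Val.
Glu ≠ Val, so this is a missense mutation.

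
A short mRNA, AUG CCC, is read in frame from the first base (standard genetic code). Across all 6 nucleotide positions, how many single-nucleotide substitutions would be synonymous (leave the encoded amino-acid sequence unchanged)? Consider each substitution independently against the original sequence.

3

Codon 1 (AUG, Met): 0 synonymous substitutions.
Codon 2 (CCC, Pro): 3 synonymous substitutions.
Total: 0 + 3 = 3.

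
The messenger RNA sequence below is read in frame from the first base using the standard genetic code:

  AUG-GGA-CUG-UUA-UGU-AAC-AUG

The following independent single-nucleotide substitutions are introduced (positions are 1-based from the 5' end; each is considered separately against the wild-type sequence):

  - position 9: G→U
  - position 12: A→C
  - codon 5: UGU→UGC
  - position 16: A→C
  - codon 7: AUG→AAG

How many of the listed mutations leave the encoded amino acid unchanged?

Codon 3: CUG (Leu) → CUU (Leu) — synonymous.
Codon 4: UUA (Leu) → UUC (Phe) — missense.
Codon 5: UGU (Cys) → UGC (Cys) — synonymous.
Codon 6: AAC (Asn) → CAC (His) — missense.
Codon 7: AUG (Met) → AAG (Lys) — missense.
Synonymous: 2 of 5.

2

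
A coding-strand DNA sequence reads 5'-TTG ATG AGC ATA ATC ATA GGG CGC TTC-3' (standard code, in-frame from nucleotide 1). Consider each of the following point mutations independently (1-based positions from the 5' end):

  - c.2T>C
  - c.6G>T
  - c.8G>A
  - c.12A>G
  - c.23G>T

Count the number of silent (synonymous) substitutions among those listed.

Codon 1: TTG (Leu) → TCG (Ser) — missense.
Codon 2: ATG (Met) → ATT (Ile) — missense.
Codon 3: AGC (Ser) → AAC (Asn) — missense.
Codon 4: ATA (Ile) → ATG (Met) — missense.
Codon 8: CGC (Arg) → CTC (Leu) — missense.
Synonymous: 0 of 5.

0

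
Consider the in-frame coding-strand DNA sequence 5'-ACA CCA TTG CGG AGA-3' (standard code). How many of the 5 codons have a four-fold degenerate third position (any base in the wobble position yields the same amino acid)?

Codon 1 ACA (Thr): third position 4-fold.
Codon 2 CCA (Pro): third position 4-fold.
Codon 3 TTG (Leu): third position 2-fold.
Codon 4 CGG (Arg): third position 4-fold.
Codon 5 AGA (Arg): third position 2-fold.
Four-fold degenerate third positions: 3.

3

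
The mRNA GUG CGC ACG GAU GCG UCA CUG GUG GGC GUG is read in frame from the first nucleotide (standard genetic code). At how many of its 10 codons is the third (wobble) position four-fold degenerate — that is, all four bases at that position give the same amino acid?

9

Codon 1 GUG (Val): third position 4-fold.
Codon 2 CGC (Arg): third position 4-fold.
Codon 3 ACG (Thr): third position 4-fold.
Codon 4 GAU (Asp): third position 2-fold.
Codon 5 GCG (Ala): third position 4-fold.
Codon 6 UCA (Ser): third position 4-fold.
Codon 7 CUG (Leu): third position 4-fold.
Codon 8 GUG (Val): third position 4-fold.
Codon 9 GGC (Gly): third position 4-fold.
Codon 10 GUG (Val): third position 4-fold.
Four-fold degenerate third positions: 9.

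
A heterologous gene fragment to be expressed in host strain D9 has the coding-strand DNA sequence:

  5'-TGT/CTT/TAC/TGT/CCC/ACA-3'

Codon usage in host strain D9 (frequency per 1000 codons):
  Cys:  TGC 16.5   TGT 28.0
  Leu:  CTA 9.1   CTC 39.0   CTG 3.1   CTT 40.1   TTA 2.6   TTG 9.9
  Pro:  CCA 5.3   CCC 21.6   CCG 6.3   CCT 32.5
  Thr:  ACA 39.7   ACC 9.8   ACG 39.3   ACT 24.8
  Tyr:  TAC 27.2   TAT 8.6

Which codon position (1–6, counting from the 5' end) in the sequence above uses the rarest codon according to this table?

5

Codon 1 TGT (Cys): 28.0 per 1000.
Codon 2 CTT (Leu): 40.1 per 1000.
Codon 3 TAC (Tyr): 27.2 per 1000.
Codon 4 TGT (Cys): 28.0 per 1000.
Codon 5 CCC (Pro): 21.6 per 1000.
Codon 6 ACA (Thr): 39.7 per 1000.
Lowest frequency is 21.6 at codon 5.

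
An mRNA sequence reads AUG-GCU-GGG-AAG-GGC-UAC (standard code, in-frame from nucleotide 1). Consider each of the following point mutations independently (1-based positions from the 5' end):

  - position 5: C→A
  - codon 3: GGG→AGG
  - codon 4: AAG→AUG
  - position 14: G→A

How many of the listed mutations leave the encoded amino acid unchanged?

0

Codon 2: GCU (Ala) → GAU (Asp) — missense.
Codon 3: GGG (Gly) → AGG (Arg) — missense.
Codon 4: AAG (Lys) → AUG (Met) — missense.
Codon 5: GGC (Gly) → GAC (Asp) — missense.
Synonymous: 0 of 4.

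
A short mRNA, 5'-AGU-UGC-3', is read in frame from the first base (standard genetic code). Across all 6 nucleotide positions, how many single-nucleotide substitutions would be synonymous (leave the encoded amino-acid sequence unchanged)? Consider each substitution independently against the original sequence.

2

Codon 1 (AGU, Ser): 1 synonymous substitution.
Codon 2 (UGC, Cys): 1 synonymous substitution.
Total: 1 + 1 = 2.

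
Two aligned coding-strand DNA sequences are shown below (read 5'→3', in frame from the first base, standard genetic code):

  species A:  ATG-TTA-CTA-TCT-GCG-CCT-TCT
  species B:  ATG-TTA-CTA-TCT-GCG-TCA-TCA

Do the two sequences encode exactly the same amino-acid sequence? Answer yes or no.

no

Codon 1: ATG Met / ATG Met — identical.
Codon 2: TTA Leu / TTA Leu — identical.
Codon 3: CTA Leu / CTA Leu — identical.
Codon 4: TCT Ser / TCT Ser — identical.
Codon 5: GCG Ala / GCG Ala — identical.
Codon 6: CCT Pro / TCA Ser — nonsynonymous.
Codon 7: TCT Ser / TCA Ser — synonymous.
Nonsynonymous differences: 1 → different protein.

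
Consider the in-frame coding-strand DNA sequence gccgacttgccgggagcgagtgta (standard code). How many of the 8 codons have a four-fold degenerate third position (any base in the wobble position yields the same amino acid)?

Codon 1 GCC (Ala): third position 4-fold.
Codon 2 GAC (Asp): third position 2-fold.
Codon 3 TTG (Leu): third position 2-fold.
Codon 4 CCG (Pro): third position 4-fold.
Codon 5 GGA (Gly): third position 4-fold.
Codon 6 GCG (Ala): third position 4-fold.
Codon 7 AGT (Ser): third position 2-fold.
Codon 8 GTA (Val): third position 4-fold.
Four-fold degenerate third positions: 5.

5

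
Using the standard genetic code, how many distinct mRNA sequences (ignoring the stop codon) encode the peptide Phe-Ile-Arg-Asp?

72

Phe: 2 codons.
Ile: 3 codons.
Arg: 6 codons.
Asp: 2 codons.
2 × 3 × 6 × 2 = 72.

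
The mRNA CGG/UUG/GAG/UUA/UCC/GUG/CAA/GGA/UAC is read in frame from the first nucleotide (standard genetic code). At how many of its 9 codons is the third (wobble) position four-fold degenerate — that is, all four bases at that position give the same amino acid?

4

Codon 1 CGG (Arg): third position 4-fold.
Codon 2 UUG (Leu): third position 2-fold.
Codon 3 GAG (Glu): third position 2-fold.
Codon 4 UUA (Leu): third position 2-fold.
Codon 5 UCC (Ser): third position 4-fold.
Codon 6 GUG (Val): third position 4-fold.
Codon 7 CAA (Gln): third position 2-fold.
Codon 8 GGA (Gly): third position 4-fold.
Codon 9 UAC (Tyr): third position 2-fold.
Four-fold degenerate third positions: 4.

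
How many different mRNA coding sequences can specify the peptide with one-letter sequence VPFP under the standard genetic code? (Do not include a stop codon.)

Val: 4 codons.
Pro: 4 codons.
Phe: 2 codons.
Pro: 4 codons.
4 × 4 × 2 × 4 = 128.

128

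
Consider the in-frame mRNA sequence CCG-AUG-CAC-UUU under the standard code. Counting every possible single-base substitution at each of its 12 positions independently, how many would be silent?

5

Codon 1 (CCG, Pro): 3 synonymous substitutions.
Codon 2 (AUG, Met): 0 synonymous substitutions.
Codon 3 (CAC, His): 1 synonymous substitution.
Codon 4 (UUU, Phe): 1 synonymous substitution.
Total: 3 + 0 + 1 + 1 = 5.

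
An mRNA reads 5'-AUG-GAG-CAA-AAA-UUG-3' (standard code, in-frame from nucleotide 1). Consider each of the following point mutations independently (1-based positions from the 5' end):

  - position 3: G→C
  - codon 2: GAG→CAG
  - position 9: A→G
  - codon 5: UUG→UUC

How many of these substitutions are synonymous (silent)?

Codon 1: AUG (Met) → AUC (Ile) — missense.
Codon 2: GAG (Glu) → CAG (Gln) — missense.
Codon 3: CAA (Gln) → CAG (Gln) — synonymous.
Codon 5: UUG (Leu) → UUC (Phe) — missense.
Synonymous: 1 of 4.

1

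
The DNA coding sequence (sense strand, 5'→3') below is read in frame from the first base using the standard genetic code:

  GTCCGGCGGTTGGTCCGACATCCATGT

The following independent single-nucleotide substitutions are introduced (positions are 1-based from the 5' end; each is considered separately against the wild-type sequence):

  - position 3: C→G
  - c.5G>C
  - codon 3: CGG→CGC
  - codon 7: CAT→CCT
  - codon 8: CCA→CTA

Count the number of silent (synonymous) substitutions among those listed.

2

Codon 1: GTC (Val) → GTG (Val) — synonymous.
Codon 2: CGG (Arg) → CCG (Pro) — missense.
Codon 3: CGG (Arg) → CGC (Arg) — synonymous.
Codon 7: CAT (His) → CCT (Pro) — missense.
Codon 8: CCA (Pro) → CTA (Leu) — missense.
Synonymous: 2 of 5.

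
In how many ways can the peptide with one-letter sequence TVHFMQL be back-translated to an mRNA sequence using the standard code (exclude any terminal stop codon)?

Thr: 4 codons.
Val: 4 codons.
His: 2 codons.
Phe: 2 codons.
Met: 1 codon.
Gln: 2 codons.
Leu: 6 codons.
4 × 4 × 2 × 2 × 1 × 2 × 6 = 768.

768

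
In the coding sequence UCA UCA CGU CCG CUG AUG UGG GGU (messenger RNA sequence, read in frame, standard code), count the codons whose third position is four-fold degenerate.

Codon 1 UCA (Ser): third position 4-fold.
Codon 2 UCA (Ser): third position 4-fold.
Codon 3 CGU (Arg): third position 4-fold.
Codon 4 CCG (Pro): third position 4-fold.
Codon 5 CUG (Leu): third position 4-fold.
Codon 6 AUG (Met): third position 1-fold.
Codon 7 UGG (Trp): third position 1-fold.
Codon 8 GGU (Gly): third position 4-fold.
Four-fold degenerate third positions: 6.

6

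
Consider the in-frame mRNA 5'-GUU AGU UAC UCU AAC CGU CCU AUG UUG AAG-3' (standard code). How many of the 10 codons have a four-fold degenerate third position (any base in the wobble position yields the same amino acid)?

Codon 1 GUU (Val): third position 4-fold.
Codon 2 AGU (Ser): third position 2-fold.
Codon 3 UAC (Tyr): third position 2-fold.
Codon 4 UCU (Ser): third position 4-fold.
Codon 5 AAC (Asn): third position 2-fold.
Codon 6 CGU (Arg): third position 4-fold.
Codon 7 CCU (Pro): third position 4-fold.
Codon 8 AUG (Met): third position 1-fold.
Codon 9 UUG (Leu): third position 2-fold.
Codon 10 AAG (Lys): third position 2-fold.
Four-fold degenerate third positions: 4.

4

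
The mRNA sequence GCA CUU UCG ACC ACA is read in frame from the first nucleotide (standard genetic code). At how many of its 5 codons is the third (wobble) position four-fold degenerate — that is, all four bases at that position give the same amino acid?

5

Codon 1 GCA (Ala): third position 4-fold.
Codon 2 CUU (Leu): third position 4-fold.
Codon 3 UCG (Ser): third position 4-fold.
Codon 4 ACC (Thr): third position 4-fold.
Codon 5 ACA (Thr): third position 4-fold.
Four-fold degenerate third positions: 5.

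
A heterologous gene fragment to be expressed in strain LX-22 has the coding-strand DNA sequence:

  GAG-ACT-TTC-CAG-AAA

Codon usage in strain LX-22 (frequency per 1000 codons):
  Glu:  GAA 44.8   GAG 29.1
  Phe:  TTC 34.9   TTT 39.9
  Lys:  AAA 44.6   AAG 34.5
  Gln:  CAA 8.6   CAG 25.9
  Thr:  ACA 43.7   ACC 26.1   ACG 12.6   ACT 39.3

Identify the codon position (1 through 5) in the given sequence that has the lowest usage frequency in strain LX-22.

4

Codon 1 GAG (Glu): 29.1 per 1000.
Codon 2 ACT (Thr): 39.3 per 1000.
Codon 3 TTC (Phe): 34.9 per 1000.
Codon 4 CAG (Gln): 25.9 per 1000.
Codon 5 AAA (Lys): 44.6 per 1000.
Lowest frequency is 25.9 at codon 4.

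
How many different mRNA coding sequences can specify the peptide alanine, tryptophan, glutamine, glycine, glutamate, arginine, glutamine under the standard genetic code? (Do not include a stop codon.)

Ala: 4 codons.
Trp: 1 codon.
Gln: 2 codons.
Gly: 4 codons.
Glu: 2 codons.
Arg: 6 codons.
Gln: 2 codons.
4 × 1 × 2 × 4 × 2 × 6 × 2 = 768.

768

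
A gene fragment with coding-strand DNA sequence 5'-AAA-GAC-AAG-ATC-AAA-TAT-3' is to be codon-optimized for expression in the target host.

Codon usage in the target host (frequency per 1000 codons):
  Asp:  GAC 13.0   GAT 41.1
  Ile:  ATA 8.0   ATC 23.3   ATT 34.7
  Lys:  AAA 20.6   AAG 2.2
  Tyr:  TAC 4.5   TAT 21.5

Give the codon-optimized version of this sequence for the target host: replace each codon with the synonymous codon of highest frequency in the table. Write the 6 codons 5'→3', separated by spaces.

Codon 1 (Lys): best is AAA at 20.6.
Codon 2 (Asp): best is GAT at 41.1.
Codon 3 (Lys): best is AAA at 20.6.
Codon 4 (Ile): best is ATT at 34.7.
Codon 5 (Lys): best is AAA at 20.6.
Codon 6 (Tyr): best is TAT at 21.5.

AAA GAT AAA ATT AAA TAT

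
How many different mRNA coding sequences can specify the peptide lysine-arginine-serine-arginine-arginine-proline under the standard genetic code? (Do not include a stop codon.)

10368

Lys: 2 codons.
Arg: 6 codons.
Ser: 6 codons.
Arg: 6 codons.
Arg: 6 codons.
Pro: 4 codons.
2 × 6 × 6 × 6 × 6 × 4 = 10368.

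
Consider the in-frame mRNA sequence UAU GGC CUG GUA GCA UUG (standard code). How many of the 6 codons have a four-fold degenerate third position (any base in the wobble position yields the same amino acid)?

4

Codon 1 UAU (Tyr): third position 2-fold.
Codon 2 GGC (Gly): third position 4-fold.
Codon 3 CUG (Leu): third position 4-fold.
Codon 4 GUA (Val): third position 4-fold.
Codon 5 GCA (Ala): third position 4-fold.
Codon 6 UUG (Leu): third position 2-fold.
Four-fold degenerate third positions: 4.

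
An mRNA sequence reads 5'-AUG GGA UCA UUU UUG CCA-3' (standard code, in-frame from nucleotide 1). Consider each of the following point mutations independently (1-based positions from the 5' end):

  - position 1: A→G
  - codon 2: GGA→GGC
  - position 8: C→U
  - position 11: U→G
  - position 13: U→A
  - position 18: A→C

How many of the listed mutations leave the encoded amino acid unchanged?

Codon 1: AUG (Met) → GUG (Val) — missense.
Codon 2: GGA (Gly) → GGC (Gly) — synonymous.
Codon 3: UCA (Ser) → UUA (Leu) — missense.
Codon 4: UUU (Phe) → UGU (Cys) — missense.
Codon 5: UUG (Leu) → AUG (Met) — missense.
Codon 6: CCA (Pro) → CCC (Pro) — synonymous.
Synonymous: 2 of 6.

2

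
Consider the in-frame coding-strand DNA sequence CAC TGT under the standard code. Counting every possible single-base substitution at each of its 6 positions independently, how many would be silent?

Codon 1 (CAC, His): 1 synonymous substitution.
Codon 2 (TGT, Cys): 1 synonymous substitution.
Total: 1 + 1 = 2.

2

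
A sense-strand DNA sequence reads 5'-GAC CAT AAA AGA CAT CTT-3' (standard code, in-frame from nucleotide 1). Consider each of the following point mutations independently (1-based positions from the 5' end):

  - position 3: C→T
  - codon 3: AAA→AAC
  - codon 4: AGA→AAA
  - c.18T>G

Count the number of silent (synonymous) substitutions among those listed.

2

Codon 1: GAC (Asp) → GAT (Asp) — synonymous.
Codon 3: AAA (Lys) → AAC (Asn) — missense.
Codon 4: AGA (Arg) → AAA (Lys) — missense.
Codon 6: CTT (Leu) → CTG (Leu) — synonymous.
Synonymous: 2 of 4.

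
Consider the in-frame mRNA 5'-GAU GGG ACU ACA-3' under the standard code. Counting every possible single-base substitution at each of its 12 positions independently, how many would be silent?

Codon 1 (GAU, Asp): 1 synonymous substitution.
Codon 2 (GGG, Gly): 3 synonymous substitutions.
Codon 3 (ACU, Thr): 3 synonymous substitutions.
Codon 4 (ACA, Thr): 3 synonymous substitutions.
Total: 1 + 3 + 3 + 3 = 10.

10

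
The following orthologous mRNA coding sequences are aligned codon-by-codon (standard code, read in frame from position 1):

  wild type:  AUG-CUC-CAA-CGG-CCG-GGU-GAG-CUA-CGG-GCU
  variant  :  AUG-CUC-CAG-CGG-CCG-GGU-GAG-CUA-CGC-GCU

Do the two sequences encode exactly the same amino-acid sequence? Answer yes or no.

Codon 1: AUG Met / AUG Met — identical.
Codon 2: CUC Leu / CUC Leu — identical.
Codon 3: CAA Gln / CAG Gln — synonymous.
Codon 4: CGG Arg / CGG Arg — identical.
Codon 5: CCG Pro / CCG Pro — identical.
Codon 6: GGU Gly / GGU Gly — identical.
Codon 7: GAG Glu / GAG Glu — identical.
Codon 8: CUA Leu / CUA Leu — identical.
Codon 9: CGG Arg / CGC Arg — synonymous.
Codon 10: GCU Ala / GCU Ala — identical.
Nonsynonymous differences: 0 → same protein.

yes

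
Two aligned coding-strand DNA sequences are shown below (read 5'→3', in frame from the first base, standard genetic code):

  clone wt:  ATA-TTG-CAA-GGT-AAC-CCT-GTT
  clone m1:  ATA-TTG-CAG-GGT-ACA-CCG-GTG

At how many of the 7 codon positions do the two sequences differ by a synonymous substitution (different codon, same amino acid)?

3

Codon 1: ATA Ile / ATA Ile — identical.
Codon 2: TTG Leu / TTG Leu — identical.
Codon 3: CAA Gln / CAG Gln — synonymous.
Codon 4: GGT Gly / GGT Gly — identical.
Codon 5: AAC Asn / ACA Thr — nonsynonymous.
Codon 6: CCT Pro / CCG Pro — synonymous.
Codon 7: GTT Val / GTG Val — synonymous.
Synonymous differences: 3.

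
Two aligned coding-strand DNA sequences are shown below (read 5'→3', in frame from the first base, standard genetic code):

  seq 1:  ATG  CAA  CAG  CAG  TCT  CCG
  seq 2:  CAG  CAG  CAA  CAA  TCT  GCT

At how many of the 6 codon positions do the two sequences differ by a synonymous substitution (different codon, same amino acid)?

3

Codon 1: ATG Met / CAG Gln — nonsynonymous.
Codon 2: CAA Gln / CAG Gln — synonymous.
Codon 3: CAG Gln / CAA Gln — synonymous.
Codon 4: CAG Gln / CAA Gln — synonymous.
Codon 5: TCT Ser / TCT Ser — identical.
Codon 6: CCG Pro / GCT Ala — nonsynonymous.
Synonymous differences: 3.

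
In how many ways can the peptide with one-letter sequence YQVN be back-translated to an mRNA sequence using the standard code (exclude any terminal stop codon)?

Tyr: 2 codons.
Gln: 2 codons.
Val: 4 codons.
Asn: 2 codons.
2 × 2 × 4 × 2 = 32.

32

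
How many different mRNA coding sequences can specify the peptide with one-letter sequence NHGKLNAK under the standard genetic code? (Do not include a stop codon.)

Asn: 2 codons.
His: 2 codons.
Gly: 4 codons.
Lys: 2 codons.
Leu: 6 codons.
Asn: 2 codons.
Ala: 4 codons.
Lys: 2 codons.
2 × 2 × 4 × 2 × 6 × 2 × 4 × 2 = 3072.

3072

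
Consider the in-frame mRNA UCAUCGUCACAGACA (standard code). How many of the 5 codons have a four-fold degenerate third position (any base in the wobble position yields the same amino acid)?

4

Codon 1 UCA (Ser): third position 4-fold.
Codon 2 UCG (Ser): third position 4-fold.
Codon 3 UCA (Ser): third position 4-fold.
Codon 4 CAG (Gln): third position 2-fold.
Codon 5 ACA (Thr): third position 4-fold.
Four-fold degenerate third positions: 4.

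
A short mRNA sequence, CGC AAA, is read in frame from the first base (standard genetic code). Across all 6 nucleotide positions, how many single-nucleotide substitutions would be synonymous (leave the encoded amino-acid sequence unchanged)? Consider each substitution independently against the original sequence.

Codon 1 (CGC, Arg): 3 synonymous substitutions.
Codon 2 (AAA, Lys): 1 synonymous substitution.
Total: 3 + 1 = 4.

4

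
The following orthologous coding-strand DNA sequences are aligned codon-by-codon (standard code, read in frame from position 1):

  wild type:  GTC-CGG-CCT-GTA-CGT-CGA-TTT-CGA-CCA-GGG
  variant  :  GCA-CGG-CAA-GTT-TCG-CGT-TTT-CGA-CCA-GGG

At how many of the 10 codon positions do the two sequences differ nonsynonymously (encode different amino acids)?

3

Codon 1: GTC Val / GCA Ala — nonsynonymous.
Codon 2: CGG Arg / CGG Arg — identical.
Codon 3: CCT Pro / CAA Gln — nonsynonymous.
Codon 4: GTA Val / GTT Val — synonymous.
Codon 5: CGT Arg / TCG Ser — nonsynonymous.
Codon 6: CGA Arg / CGT Arg — synonymous.
Codon 7: TTT Phe / TTT Phe — identical.
Codon 8: CGA Arg / CGA Arg — identical.
Codon 9: CCA Pro / CCA Pro — identical.
Codon 10: GGG Gly / GGG Gly — identical.
Nonsynonymous differences: 3.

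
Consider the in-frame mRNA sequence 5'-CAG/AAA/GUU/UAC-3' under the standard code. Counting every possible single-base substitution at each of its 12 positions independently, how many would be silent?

6

Codon 1 (CAG, Gln): 1 synonymous substitution.
Codon 2 (AAA, Lys): 1 synonymous substitution.
Codon 3 (GUU, Val): 3 synonymous substitutions.
Codon 4 (UAC, Tyr): 1 synonymous substitution.
Total: 1 + 1 + 3 + 1 = 6.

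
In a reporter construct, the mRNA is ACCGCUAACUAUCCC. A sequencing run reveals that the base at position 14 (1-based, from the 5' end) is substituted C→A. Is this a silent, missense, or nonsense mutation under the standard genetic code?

Position 14 falls in codon 5: CCC → Pro.
After the substitution the codon is CAC → His.
Pro ≠ His, so this is a missense mutation.

missense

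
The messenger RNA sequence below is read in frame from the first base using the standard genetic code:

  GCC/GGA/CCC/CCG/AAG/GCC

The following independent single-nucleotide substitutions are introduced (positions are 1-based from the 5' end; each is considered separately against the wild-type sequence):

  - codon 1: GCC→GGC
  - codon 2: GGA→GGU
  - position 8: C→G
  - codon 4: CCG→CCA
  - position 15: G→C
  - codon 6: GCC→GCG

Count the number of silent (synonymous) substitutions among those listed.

3

Codon 1: GCC (Ala) → GGC (Gly) — missense.
Codon 2: GGA (Gly) → GGU (Gly) — synonymous.
Codon 3: CCC (Pro) → CGC (Arg) — missense.
Codon 4: CCG (Pro) → CCA (Pro) — synonymous.
Codon 5: AAG (Lys) → AAC (Asn) — missense.
Codon 6: GCC (Ala) → GCG (Ala) — synonymous.
Synonymous: 3 of 6.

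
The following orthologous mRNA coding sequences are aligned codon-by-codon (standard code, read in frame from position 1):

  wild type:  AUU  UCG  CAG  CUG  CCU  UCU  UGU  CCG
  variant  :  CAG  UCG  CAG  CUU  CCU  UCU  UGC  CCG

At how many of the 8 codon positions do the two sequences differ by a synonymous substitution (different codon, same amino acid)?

Codon 1: AUU Ile / CAG Gln — nonsynonymous.
Codon 2: UCG Ser / UCG Ser — identical.
Codon 3: CAG Gln / CAG Gln — identical.
Codon 4: CUG Leu / CUU Leu — synonymous.
Codon 5: CCU Pro / CCU Pro — identical.
Codon 6: UCU Ser / UCU Ser — identical.
Codon 7: UGU Cys / UGC Cys — synonymous.
Codon 8: CCG Pro / CCG Pro — identical.
Synonymous differences: 2.

2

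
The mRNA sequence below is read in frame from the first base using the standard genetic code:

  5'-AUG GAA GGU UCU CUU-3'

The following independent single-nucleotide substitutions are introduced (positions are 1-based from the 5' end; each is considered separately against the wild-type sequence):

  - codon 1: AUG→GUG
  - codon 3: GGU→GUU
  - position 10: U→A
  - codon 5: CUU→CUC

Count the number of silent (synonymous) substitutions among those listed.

1

Codon 1: AUG (Met) → GUG (Val) — missense.
Codon 3: GGU (Gly) → GUU (Val) — missense.
Codon 4: UCU (Ser) → ACU (Thr) — missense.
Codon 5: CUU (Leu) → CUC (Leu) — synonymous.
Synonymous: 1 of 4.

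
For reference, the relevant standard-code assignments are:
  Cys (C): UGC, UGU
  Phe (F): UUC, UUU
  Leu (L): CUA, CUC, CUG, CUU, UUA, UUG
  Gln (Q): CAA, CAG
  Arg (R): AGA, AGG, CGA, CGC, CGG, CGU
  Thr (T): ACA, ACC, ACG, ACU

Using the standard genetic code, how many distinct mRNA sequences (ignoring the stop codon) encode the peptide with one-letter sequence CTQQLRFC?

4608

Cys: 2 codons.
Thr: 4 codons.
Gln: 2 codons.
Gln: 2 codons.
Leu: 6 codons.
Arg: 6 codons.
Phe: 2 codons.
Cys: 2 codons.
2 × 4 × 2 × 2 × 6 × 6 × 2 × 2 = 4608.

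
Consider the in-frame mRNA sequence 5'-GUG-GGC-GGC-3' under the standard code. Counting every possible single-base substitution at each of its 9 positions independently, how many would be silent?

9

Codon 1 (GUG, Val): 3 synonymous substitutions.
Codon 2 (GGC, Gly): 3 synonymous substitutions.
Codon 3 (GGC, Gly): 3 synonymous substitutions.
Total: 3 + 3 + 3 = 9.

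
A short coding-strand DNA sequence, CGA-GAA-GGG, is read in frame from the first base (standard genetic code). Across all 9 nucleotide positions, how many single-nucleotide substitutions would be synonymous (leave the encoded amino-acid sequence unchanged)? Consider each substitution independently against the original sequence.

Codon 1 (CGA, Arg): 4 synonymous substitutions.
Codon 2 (GAA, Glu): 1 synonymous substitution.
Codon 3 (GGG, Gly): 3 synonymous substitutions.
Total: 4 + 1 + 3 = 8.

8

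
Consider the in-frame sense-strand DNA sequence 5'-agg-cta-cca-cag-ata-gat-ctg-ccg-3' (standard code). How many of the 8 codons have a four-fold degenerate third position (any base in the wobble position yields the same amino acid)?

4

Codon 1 AGG (Arg): third position 2-fold.
Codon 2 CTA (Leu): third position 4-fold.
Codon 3 CCA (Pro): third position 4-fold.
Codon 4 CAG (Gln): third position 2-fold.
Codon 5 ATA (Ile): third position 3-fold.
Codon 6 GAT (Asp): third position 2-fold.
Codon 7 CTG (Leu): third position 4-fold.
Codon 8 CCG (Pro): third position 4-fold.
Four-fold degenerate third positions: 4.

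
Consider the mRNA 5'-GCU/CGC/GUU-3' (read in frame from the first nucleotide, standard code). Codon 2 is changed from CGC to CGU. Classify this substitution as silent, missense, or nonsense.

silent

Position 6 falls in codon 2: CGC → Arg.
After the substitution the codon is CGU → Arg.
Both encode Arg, so the change is synonymous.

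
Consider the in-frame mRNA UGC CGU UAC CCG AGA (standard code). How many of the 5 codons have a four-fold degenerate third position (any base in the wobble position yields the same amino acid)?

2

Codon 1 UGC (Cys): third position 2-fold.
Codon 2 CGU (Arg): third position 4-fold.
Codon 3 UAC (Tyr): third position 2-fold.
Codon 4 CCG (Pro): third position 4-fold.
Codon 5 AGA (Arg): third position 2-fold.
Four-fold degenerate third positions: 2.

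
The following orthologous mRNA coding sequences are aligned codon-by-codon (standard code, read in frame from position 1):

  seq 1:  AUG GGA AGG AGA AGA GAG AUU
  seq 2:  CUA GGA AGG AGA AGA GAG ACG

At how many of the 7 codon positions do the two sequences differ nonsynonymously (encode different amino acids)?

2

Codon 1: AUG Met / CUA Leu — nonsynonymous.
Codon 2: GGA Gly / GGA Gly — identical.
Codon 3: AGG Arg / AGG Arg — identical.
Codon 4: AGA Arg / AGA Arg — identical.
Codon 5: AGA Arg / AGA Arg — identical.
Codon 6: GAG Glu / GAG Glu — identical.
Codon 7: AUU Ile / ACG Thr — nonsynonymous.
Nonsynonymous differences: 2.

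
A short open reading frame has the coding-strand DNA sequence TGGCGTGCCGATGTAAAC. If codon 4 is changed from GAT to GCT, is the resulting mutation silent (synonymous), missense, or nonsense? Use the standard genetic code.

missense

Position 11 falls in codon 4: GAT → Asp.
After the substitution the codon is GCT → Ala.
Asp ≠ Ala, so this is a missense mutation.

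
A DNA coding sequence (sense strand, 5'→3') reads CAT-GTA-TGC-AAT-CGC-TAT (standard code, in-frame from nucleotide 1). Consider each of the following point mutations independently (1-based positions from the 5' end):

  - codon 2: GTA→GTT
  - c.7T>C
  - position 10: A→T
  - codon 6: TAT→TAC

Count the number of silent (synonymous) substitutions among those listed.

2

Codon 2: GTA (Val) → GTT (Val) — synonymous.
Codon 3: TGC (Cys) → CGC (Arg) — missense.
Codon 4: AAT (Asn) → TAT (Tyr) — missense.
Codon 6: TAT (Tyr) → TAC (Tyr) — synonymous.
Synonymous: 2 of 4.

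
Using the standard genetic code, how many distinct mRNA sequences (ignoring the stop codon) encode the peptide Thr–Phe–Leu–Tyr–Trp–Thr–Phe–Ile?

2304

Thr: 4 codons.
Phe: 2 codons.
Leu: 6 codons.
Tyr: 2 codons.
Trp: 1 codon.
Thr: 4 codons.
Phe: 2 codons.
Ile: 3 codons.
4 × 2 × 6 × 2 × 1 × 4 × 2 × 3 = 2304.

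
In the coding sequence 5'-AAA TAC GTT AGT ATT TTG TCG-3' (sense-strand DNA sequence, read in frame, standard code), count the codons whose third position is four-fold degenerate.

2

Codon 1 AAA (Lys): third position 2-fold.
Codon 2 TAC (Tyr): third position 2-fold.
Codon 3 GTT (Val): third position 4-fold.
Codon 4 AGT (Ser): third position 2-fold.
Codon 5 ATT (Ile): third position 3-fold.
Codon 6 TTG (Leu): third position 2-fold.
Codon 7 TCG (Ser): third position 4-fold.
Four-fold degenerate third positions: 2.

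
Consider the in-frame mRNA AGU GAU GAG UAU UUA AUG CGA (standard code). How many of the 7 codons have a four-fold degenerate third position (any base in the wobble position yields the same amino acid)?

1

Codon 1 AGU (Ser): third position 2-fold.
Codon 2 GAU (Asp): third position 2-fold.
Codon 3 GAG (Glu): third position 2-fold.
Codon 4 UAU (Tyr): third position 2-fold.
Codon 5 UUA (Leu): third position 2-fold.
Codon 6 AUG (Met): third position 1-fold.
Codon 7 CGA (Arg): third position 4-fold.
Four-fold degenerate third positions: 1.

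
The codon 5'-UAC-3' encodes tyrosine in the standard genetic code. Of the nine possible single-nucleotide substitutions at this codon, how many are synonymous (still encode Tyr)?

Position 1: none → 0 synonymous.
Position 2: none → 0 synonymous.
Position 3: UAU → 1 synonymous.
Total: 0 + 0 + 1 = 1.

1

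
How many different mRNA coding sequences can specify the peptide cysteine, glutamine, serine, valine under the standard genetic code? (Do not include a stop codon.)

96

Cys: 2 codons.
Gln: 2 codons.
Ser: 6 codons.
Val: 4 codons.
2 × 2 × 6 × 4 = 96.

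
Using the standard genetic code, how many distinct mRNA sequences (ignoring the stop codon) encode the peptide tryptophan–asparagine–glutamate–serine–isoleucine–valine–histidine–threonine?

2304

Trp: 1 codon.
Asn: 2 codons.
Glu: 2 codons.
Ser: 6 codons.
Ile: 3 codons.
Val: 4 codons.
His: 2 codons.
Thr: 4 codons.
1 × 2 × 2 × 6 × 3 × 4 × 2 × 4 = 2304.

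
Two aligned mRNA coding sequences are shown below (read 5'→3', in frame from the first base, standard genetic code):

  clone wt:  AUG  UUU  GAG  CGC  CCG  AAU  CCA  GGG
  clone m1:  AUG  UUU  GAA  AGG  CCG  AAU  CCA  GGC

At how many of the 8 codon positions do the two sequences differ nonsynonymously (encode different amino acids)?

0

Codon 1: AUG Met / AUG Met — identical.
Codon 2: UUU Phe / UUU Phe — identical.
Codon 3: GAG Glu / GAA Glu — synonymous.
Codon 4: CGC Arg / AGG Arg — synonymous.
Codon 5: CCG Pro / CCG Pro — identical.
Codon 6: AAU Asn / AAU Asn — identical.
Codon 7: CCA Pro / CCA Pro — identical.
Codon 8: GGG Gly / GGC Gly — synonymous.
Nonsynonymous differences: 0.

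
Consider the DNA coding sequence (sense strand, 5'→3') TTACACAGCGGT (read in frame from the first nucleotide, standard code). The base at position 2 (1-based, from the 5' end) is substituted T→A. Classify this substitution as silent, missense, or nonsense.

Position 2 falls in codon 1: TTA → Leu.
After the substitution the codon is TAA → Stop.
The new codon is a stop codon, so this is a nonsense mutation.

nonsense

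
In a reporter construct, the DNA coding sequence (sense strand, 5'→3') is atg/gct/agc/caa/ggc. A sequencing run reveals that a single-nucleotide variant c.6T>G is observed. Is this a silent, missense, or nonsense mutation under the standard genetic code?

Position 6 falls in codon 2: GCT → Ala.
After the substitution the codon is GCG → Ala.
Both encode Ala, so the change is synonymous.

silent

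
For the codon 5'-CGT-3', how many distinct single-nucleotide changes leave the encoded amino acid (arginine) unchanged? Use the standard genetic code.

Position 1: none → 0 synonymous.
Position 2: none → 0 synonymous.
Position 3: CGC, CGA, CGG → 3 synonymous.
Total: 0 + 0 + 3 = 3.

3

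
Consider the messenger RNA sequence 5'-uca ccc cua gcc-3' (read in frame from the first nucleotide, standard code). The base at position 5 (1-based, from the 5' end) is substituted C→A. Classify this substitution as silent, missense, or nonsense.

Position 5 falls in codon 2: CCC → Pro.
After the substitution the codon is CAC → His.
Pro ≠ His, so this is a missense mutation.

missense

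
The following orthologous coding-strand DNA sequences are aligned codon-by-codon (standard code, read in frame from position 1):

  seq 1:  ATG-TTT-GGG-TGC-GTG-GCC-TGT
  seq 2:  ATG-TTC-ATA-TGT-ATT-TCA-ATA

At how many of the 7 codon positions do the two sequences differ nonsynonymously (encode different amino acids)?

4

Codon 1: ATG Met / ATG Met — identical.
Codon 2: TTT Phe / TTC Phe — synonymous.
Codon 3: GGG Gly / ATA Ile — nonsynonymous.
Codon 4: TGC Cys / TGT Cys — synonymous.
Codon 5: GTG Val / ATT Ile — nonsynonymous.
Codon 6: GCC Ala / TCA Ser — nonsynonymous.
Codon 7: TGT Cys / ATA Ile — nonsynonymous.
Nonsynonymous differences: 4.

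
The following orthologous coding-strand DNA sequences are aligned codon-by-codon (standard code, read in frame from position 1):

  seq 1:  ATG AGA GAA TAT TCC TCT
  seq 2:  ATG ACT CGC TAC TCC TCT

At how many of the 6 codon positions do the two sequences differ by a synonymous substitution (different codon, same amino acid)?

Codon 1: ATG Met / ATG Met — identical.
Codon 2: AGA Arg / ACT Thr — nonsynonymous.
Codon 3: GAA Glu / CGC Arg — nonsynonymous.
Codon 4: TAT Tyr / TAC Tyr — synonymous.
Codon 5: TCC Ser / TCC Ser — identical.
Codon 6: TCT Ser / TCT Ser — identical.
Synonymous differences: 1.

1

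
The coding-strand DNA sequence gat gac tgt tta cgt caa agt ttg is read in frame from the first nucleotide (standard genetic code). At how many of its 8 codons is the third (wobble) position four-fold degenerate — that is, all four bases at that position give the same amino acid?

Codon 1 GAT (Asp): third position 2-fold.
Codon 2 GAC (Asp): third position 2-fold.
Codon 3 TGT (Cys): third position 2-fold.
Codon 4 TTA (Leu): third position 2-fold.
Codon 5 CGT (Arg): third position 4-fold.
Codon 6 CAA (Gln): third position 2-fold.
Codon 7 AGT (Ser): third position 2-fold.
Codon 8 TTG (Leu): third position 2-fold.
Four-fold degenerate third positions: 1.

1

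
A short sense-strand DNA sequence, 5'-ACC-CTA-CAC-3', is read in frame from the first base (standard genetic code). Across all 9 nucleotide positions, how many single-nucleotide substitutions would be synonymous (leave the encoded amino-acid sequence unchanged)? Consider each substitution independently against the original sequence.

Codon 1 (ACC, Thr): 3 synonymous substitutions.
Codon 2 (CTA, Leu): 4 synonymous substitutions.
Codon 3 (CAC, His): 1 synonymous substitution.
Total: 3 + 4 + 1 = 8.

8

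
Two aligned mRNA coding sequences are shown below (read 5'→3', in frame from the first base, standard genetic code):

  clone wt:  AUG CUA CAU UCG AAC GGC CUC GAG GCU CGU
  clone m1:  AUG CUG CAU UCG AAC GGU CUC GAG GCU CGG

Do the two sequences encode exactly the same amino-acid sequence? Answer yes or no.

yes

Codon 1: AUG Met / AUG Met — identical.
Codon 2: CUA Leu / CUG Leu — synonymous.
Codon 3: CAU His / CAU His — identical.
Codon 4: UCG Ser / UCG Ser — identical.
Codon 5: AAC Asn / AAC Asn — identical.
Codon 6: GGC Gly / GGU Gly — synonymous.
Codon 7: CUC Leu / CUC Leu — identical.
Codon 8: GAG Glu / GAG Glu — identical.
Codon 9: GCU Ala / GCU Ala — identical.
Codon 10: CGU Arg / CGG Arg — synonymous.
Nonsynonymous differences: 0 → same protein.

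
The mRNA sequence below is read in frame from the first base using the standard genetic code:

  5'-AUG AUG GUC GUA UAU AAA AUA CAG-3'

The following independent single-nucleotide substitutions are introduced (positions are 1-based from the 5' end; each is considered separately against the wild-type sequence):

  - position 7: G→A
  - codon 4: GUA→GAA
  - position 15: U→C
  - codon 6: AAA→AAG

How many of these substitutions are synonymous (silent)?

2

Codon 3: GUC (Val) → AUC (Ile) — missense.
Codon 4: GUA (Val) → GAA (Glu) — missense.
Codon 5: UAU (Tyr) → UAC (Tyr) — synonymous.
Codon 6: AAA (Lys) → AAG (Lys) — synonymous.
Synonymous: 2 of 4.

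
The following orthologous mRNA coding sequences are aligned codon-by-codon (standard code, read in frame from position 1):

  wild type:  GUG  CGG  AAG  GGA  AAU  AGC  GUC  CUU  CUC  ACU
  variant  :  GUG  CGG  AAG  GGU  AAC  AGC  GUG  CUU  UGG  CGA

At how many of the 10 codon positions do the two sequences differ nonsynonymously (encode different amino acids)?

Codon 1: GUG Val / GUG Val — identical.
Codon 2: CGG Arg / CGG Arg — identical.
Codon 3: AAG Lys / AAG Lys — identical.
Codon 4: GGA Gly / GGU Gly — synonymous.
Codon 5: AAU Asn / AAC Asn — synonymous.
Codon 6: AGC Ser / AGC Ser — identical.
Codon 7: GUC Val / GUG Val — synonymous.
Codon 8: CUU Leu / CUU Leu — identical.
Codon 9: CUC Leu / UGG Trp — nonsynonymous.
Codon 10: ACU Thr / CGA Arg — nonsynonymous.
Nonsynonymous differences: 2.

2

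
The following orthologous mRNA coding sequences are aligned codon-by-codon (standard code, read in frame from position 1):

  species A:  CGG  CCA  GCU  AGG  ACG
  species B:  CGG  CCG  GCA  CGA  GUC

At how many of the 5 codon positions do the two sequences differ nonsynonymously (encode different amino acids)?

1

Codon 1: CGG Arg / CGG Arg — identical.
Codon 2: CCA Pro / CCG Pro — synonymous.
Codon 3: GCU Ala / GCA Ala — synonymous.
Codon 4: AGG Arg / CGA Arg — synonymous.
Codon 5: ACG Thr / GUC Val — nonsynonymous.
Nonsynonymous differences: 1.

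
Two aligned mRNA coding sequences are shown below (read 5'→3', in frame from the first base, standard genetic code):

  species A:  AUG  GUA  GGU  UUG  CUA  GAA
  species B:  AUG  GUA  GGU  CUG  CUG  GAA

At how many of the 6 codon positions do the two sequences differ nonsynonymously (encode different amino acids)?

0

Codon 1: AUG Met / AUG Met — identical.
Codon 2: GUA Val / GUA Val — identical.
Codon 3: GGU Gly / GGU Gly — identical.
Codon 4: UUG Leu / CUG Leu — synonymous.
Codon 5: CUA Leu / CUG Leu — synonymous.
Codon 6: GAA Glu / GAA Glu — identical.
Nonsynonymous differences: 0.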